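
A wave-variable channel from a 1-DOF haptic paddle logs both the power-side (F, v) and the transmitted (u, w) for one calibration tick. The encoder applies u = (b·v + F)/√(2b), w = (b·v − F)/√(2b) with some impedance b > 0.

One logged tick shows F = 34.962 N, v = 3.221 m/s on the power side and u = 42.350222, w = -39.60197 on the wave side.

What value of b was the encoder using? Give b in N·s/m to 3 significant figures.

u + w = 2.748252;  u + w = √(2b)·v, so √(2b) = 2.748252/3.221 = 0.853229.
b = (√(2b))²/2 = 0.728000/2 = 0.364000.
(Check via u − w = 2F/√(2b): u − w = 81.952192, 2F/√(2b) = 81.952166.)

b = 0.364 N·s/m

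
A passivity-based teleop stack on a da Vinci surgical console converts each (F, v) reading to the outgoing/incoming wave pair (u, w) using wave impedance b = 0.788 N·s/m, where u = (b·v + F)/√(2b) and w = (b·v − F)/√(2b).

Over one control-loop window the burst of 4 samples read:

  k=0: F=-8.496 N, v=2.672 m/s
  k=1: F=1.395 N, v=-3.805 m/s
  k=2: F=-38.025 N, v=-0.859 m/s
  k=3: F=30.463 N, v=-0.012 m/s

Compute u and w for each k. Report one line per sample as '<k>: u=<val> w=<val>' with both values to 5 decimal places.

0: u=-5.09043 w=8.44483
1: u=-1.27717 w=-3.49959
2: u=-30.82862 w=29.75024
3: u=24.25826 w=-24.27333

k=0: b·v=0.788×2.672=2.10554; √(2b)=1.25539; u=(2.10554+(-8.496))/1.25539=-5.09043, w=(2.10554−(-8.496))/1.25539=8.44483
k=1: b·v=0.788×(-3.805)=-2.99834; √(2b)=1.25539; u=(-2.99834+1.395)/1.25539=-1.27717, w=(-2.99834−1.395)/1.25539=-3.49959
k=2: b·v=0.788×(-0.859)=-0.67689; √(2b)=1.25539; u=(-0.67689+(-38.025))/1.25539=-30.82862, w=(-0.67689−(-38.025))/1.25539=29.75024
k=3: b·v=0.788×(-0.012)=-0.00946; √(2b)=1.25539; u=(-0.00946+30.463)/1.25539=24.25826, w=(-0.00946−30.463)/1.25539=-24.27333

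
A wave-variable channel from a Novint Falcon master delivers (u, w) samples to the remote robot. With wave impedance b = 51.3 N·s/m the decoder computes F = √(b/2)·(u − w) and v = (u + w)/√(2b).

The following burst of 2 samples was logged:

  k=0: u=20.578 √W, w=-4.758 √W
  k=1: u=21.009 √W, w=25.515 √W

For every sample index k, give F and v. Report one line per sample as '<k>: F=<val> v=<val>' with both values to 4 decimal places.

0: F=128.3163 v=1.5618
1: F=-22.8210 v=4.5931

k=0: u−w=25.3360, u+w=15.8200; √(b/2)=5.0646, √(2b)=10.1292; F=5.0646×25.336=128.3163, v=15.8200/10.1292=1.5618
k=1: u−w=-4.5060, u+w=46.5240; √(b/2)=5.0646, √(2b)=10.1292; F=5.0646×(-4.506)=-22.8210, v=46.5240/10.1292=4.5931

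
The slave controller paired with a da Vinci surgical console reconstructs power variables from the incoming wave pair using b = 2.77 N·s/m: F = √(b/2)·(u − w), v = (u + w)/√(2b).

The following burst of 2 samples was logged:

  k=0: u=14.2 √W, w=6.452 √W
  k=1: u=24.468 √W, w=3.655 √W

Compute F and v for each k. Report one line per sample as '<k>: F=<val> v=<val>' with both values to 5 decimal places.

k=0: u−w=7.74800, u+w=20.65200; √(b/2)=1.17686, √(2b)=2.35372; F=1.17686×7.748=9.11831, v=20.65200/2.35372=8.77419
k=1: u−w=20.81300, u+w=28.12300; √(b/2)=1.17686, √(2b)=2.35372; F=1.17686×20.813=24.49399, v=28.12300/2.35372=11.94832

0: F=9.11831 v=8.77419
1: F=24.49399 v=11.94832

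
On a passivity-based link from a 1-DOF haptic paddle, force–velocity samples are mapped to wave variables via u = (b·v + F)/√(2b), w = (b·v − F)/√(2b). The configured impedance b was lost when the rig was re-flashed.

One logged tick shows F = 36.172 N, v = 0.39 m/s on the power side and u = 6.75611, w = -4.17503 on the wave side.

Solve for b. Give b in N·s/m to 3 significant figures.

b = 21.9 N·s/m

u + w = 2.5811;  u + w = √(2b)·v, so √(2b) = 2.5811/0.39 = 6.6182.
b = (√(2b))²/2 = 43.8000/2 = 21.9000.
(Check via u − w = 2F/√(2b): u − w = 10.9311, 2F/√(2b) = 10.9311.)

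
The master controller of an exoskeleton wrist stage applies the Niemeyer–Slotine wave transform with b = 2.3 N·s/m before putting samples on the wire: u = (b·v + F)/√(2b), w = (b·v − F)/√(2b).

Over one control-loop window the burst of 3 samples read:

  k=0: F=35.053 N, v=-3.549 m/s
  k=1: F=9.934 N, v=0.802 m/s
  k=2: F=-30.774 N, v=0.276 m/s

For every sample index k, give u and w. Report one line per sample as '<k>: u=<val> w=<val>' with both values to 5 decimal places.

k=0: b·v=2.3×(-3.549)=-8.16270; √(2b)=2.14476; u=(-8.16270+35.053)/2.14476=12.53767, w=(-8.16270−35.053)/2.14476=-20.14942
k=1: b·v=2.3×0.802=1.84460; √(2b)=2.14476; u=(1.84460+9.934)/2.14476=5.49180, w=(1.84460−9.934)/2.14476=-3.77170
k=2: b·v=2.3×0.276=0.63480; √(2b)=2.14476; u=(0.63480+(-30.774))/2.14476=-14.05247, w=(0.63480−(-30.774))/2.14476=14.64443

0: u=12.53767 w=-20.14942
1: u=5.49180 w=-3.77170
2: u=-14.05247 w=14.64443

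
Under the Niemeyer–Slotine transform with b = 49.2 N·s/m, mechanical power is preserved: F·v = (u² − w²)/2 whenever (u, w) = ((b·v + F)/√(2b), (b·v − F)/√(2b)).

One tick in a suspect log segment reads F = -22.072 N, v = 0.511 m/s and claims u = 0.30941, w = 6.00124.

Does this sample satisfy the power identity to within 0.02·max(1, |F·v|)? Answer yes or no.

no

F·v = (-22.072)×0.511 = -11.2788 W.
(u² − w²)/2 = (0.0957 − 36.0149)/2 = -17.9596 W.
|Δ| = 6.6808;  2% of max(1, |F·v|) = 0.2256.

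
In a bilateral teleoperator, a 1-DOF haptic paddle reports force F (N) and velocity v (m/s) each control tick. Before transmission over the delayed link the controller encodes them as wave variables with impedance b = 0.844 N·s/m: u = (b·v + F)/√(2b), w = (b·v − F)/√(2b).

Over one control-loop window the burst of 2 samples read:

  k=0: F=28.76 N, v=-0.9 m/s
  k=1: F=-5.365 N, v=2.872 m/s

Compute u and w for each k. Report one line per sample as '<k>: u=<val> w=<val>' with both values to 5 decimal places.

k=0: b·v=0.844×(-0.9)=-0.75960; √(2b)=1.29923; u=(-0.75960+28.76)/1.29923=21.55153, w=(-0.75960−28.76)/1.29923=-22.72083
k=1: b·v=0.844×2.872=2.42397; √(2b)=1.29923; u=(2.42397+(-5.365))/1.29923=-2.26367, w=(2.42397−(-5.365))/1.29923=5.99506

0: u=21.55153 w=-22.72083
1: u=-2.26367 w=5.99506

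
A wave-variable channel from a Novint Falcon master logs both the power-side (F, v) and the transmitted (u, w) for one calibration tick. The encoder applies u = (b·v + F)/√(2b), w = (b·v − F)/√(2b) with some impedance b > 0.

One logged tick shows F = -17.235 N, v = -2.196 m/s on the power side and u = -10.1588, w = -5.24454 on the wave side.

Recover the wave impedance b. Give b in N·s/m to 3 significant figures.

u + w = -15.40334;  u + w = √(2b)·v, so √(2b) = -15.40334/(-2.196) = 7.01427.
b = (√(2b))²/2 = 49.20000/2 = 24.60000.
(Check via u − w = 2F/√(2b): u − w = -4.91426, 2F/√(2b) = -4.91427.)

b = 24.6 N·s/m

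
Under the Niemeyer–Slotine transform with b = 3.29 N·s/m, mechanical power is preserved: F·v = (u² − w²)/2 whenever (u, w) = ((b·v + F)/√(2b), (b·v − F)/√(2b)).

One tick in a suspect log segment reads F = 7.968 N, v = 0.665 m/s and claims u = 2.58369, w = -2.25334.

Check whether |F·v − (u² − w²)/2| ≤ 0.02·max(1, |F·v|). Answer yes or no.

F·v = 7.968×0.665 = 5.29872 W.
(u² − w²)/2 = (6.67545 − 5.07754)/2 = 0.79896 W.
|Δ| = 4.49976;  2% of max(1, |F·v|) = 0.10597.

no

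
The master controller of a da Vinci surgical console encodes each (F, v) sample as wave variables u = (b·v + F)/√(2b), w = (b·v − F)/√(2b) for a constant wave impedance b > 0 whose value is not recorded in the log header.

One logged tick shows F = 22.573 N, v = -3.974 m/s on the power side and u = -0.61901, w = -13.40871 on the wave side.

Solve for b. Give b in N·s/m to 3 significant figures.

u + w = -14.02772;  u + w = √(2b)·v, so √(2b) = -14.02772/(-3.974) = 3.52987.
b = (√(2b))²/2 = 12.46001/2 = 6.23001.
(Check via u − w = 2F/√(2b): u − w = 12.78970, 2F/√(2b) = 12.78969.)

b = 6.23 N·s/m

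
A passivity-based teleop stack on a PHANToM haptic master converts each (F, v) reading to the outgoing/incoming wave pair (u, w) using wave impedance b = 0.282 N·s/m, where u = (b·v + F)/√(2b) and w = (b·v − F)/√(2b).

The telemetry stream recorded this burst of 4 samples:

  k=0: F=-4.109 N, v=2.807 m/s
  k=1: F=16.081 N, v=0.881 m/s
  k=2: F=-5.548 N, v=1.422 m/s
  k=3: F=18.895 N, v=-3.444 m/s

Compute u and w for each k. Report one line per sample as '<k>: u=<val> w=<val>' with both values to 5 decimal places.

k=0: b·v=0.282×2.807=0.79157; √(2b)=0.75100; u=(0.79157+(-4.109))/0.75100=-4.41735, w=(0.79157−(-4.109))/0.75100=6.52540
k=1: b·v=0.282×0.881=0.24844; √(2b)=0.75100; u=(0.24844+16.081)/0.75100=21.74362, w=(0.24844−16.081)/0.75100=-21.08199
k=2: b·v=0.282×1.422=0.40100; √(2b)=0.75100; u=(0.40100+(-5.548))/0.75100=-6.85353, w=(0.40100−(-5.548))/0.75100=7.92145
k=3: b·v=0.282×(-3.444)=-0.97121; √(2b)=0.75100; u=(-0.97121+18.895)/0.75100=23.86659, w=(-0.97121−18.895)/0.75100=-26.45303

0: u=-4.41735 w=6.52540
1: u=21.74362 w=-21.08199
2: u=-6.85353 w=7.92145
3: u=23.86659 w=-26.45303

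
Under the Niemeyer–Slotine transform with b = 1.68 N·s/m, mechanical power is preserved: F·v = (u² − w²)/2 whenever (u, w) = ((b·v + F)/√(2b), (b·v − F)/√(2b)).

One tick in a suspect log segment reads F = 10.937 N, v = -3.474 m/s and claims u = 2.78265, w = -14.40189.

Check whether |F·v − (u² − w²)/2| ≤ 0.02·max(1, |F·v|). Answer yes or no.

F·v = 10.937×(-3.474) = -37.99514 W.
(u² − w²)/2 = (7.74314 − 207.41444)/2 = -99.83565 W.
|Δ| = 61.84051;  2% of max(1, |F·v|) = 0.75990.

no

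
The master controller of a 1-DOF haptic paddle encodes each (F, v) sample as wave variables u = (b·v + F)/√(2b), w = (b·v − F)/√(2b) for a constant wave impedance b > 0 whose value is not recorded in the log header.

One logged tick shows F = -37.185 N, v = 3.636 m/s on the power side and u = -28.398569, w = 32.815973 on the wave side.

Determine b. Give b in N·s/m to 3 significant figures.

u + w = 4.417404;  u + w = √(2b)·v, so √(2b) = 4.417404/3.636 = 1.214908.
b = (√(2b))²/2 = 1.476000/2 = 0.738000.
(Check via u − w = 2F/√(2b): u − w = -61.214542, 2F/√(2b) = -61.214532.)

b = 0.738 N·s/m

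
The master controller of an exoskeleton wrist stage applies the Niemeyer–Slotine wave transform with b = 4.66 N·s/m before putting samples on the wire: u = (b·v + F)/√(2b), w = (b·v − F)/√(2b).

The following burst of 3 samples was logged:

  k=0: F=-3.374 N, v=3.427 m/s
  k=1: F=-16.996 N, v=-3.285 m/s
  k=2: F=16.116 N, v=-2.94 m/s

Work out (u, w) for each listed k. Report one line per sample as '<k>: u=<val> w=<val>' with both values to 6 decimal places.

0: u=4.125898 w=6.336279
1: u=-10.581560 w=0.552890
2: u=0.791256 w=-9.766687

k=0: b·v=4.66×3.427=15.969820; √(2b)=3.052868; u=(15.969820+(-3.374))/3.052868=4.125898, w=(15.969820−(-3.374))/3.052868=6.336279
k=1: b·v=4.66×(-3.285)=-15.308100; √(2b)=3.052868; u=(-15.308100+(-16.996))/3.052868=-10.581560, w=(-15.308100−(-16.996))/3.052868=0.552890
k=2: b·v=4.66×(-2.94)=-13.700400; √(2b)=3.052868; u=(-13.700400+16.116)/3.052868=0.791256, w=(-13.700400−16.116)/3.052868=-9.766687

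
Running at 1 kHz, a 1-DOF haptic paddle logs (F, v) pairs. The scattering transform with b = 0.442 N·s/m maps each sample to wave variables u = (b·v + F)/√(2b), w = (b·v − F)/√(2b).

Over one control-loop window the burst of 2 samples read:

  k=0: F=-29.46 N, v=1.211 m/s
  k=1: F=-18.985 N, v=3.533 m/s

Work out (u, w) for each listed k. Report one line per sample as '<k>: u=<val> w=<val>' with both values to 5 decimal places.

0: u=-30.76404 w=31.90263
1: u=-18.53135 w=21.85312

k=0: b·v=0.442×1.211=0.53526; √(2b)=0.94021; u=(0.53526+(-29.46))/0.94021=-30.76404, w=(0.53526−(-29.46))/0.94021=31.90263
k=1: b·v=0.442×3.533=1.56159; √(2b)=0.94021; u=(1.56159+(-18.985))/0.94021=-18.53135, w=(1.56159−(-18.985))/0.94021=21.85312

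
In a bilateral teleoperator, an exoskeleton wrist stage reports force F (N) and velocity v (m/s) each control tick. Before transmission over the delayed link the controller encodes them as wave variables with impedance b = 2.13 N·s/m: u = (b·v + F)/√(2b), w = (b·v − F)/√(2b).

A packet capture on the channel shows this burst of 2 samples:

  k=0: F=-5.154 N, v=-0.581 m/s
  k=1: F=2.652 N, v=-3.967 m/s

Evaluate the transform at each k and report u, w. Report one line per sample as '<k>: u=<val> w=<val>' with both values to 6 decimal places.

k=0: b·v=2.13×(-0.581)=-1.237530; √(2b)=2.063977; u=(-1.237530+(-5.154))/2.063977=-3.096706, w=(-1.237530−(-5.154))/2.063977=1.897536
k=1: b·v=2.13×(-3.967)=-8.449710; √(2b)=2.063977; u=(-8.449710+2.652)/2.063977=-2.809000, w=(-8.449710−2.652)/2.063977=-5.378796

0: u=-3.096706 w=1.897536
1: u=-2.809000 w=-5.378796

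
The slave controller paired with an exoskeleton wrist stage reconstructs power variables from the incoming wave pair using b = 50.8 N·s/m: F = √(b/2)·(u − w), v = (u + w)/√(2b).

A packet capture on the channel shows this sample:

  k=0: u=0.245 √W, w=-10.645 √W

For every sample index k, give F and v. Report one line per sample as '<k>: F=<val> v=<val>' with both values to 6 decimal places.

0: F=54.883871 v=-1.031779

k=0: u−w=10.890000, u+w=-10.400000; √(b/2)=5.039841, √(2b)=10.079683; F=5.039841×10.89=54.883871, v=-10.400000/10.079683=-1.031779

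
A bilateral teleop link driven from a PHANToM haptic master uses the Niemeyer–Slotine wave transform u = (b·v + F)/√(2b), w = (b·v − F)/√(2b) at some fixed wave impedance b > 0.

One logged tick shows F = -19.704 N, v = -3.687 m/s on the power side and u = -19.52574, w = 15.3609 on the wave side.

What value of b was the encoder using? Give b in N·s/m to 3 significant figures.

u + w = -4.16484;  u + w = √(2b)·v, so √(2b) = -4.16484/(-3.687) = 1.12960.
b = (√(2b))²/2 = 1.27600/2 = 0.63800.
(Check via u − w = 2F/√(2b): u − w = -34.88664, 2F/√(2b) = -34.88665.)

b = 0.638 N·s/m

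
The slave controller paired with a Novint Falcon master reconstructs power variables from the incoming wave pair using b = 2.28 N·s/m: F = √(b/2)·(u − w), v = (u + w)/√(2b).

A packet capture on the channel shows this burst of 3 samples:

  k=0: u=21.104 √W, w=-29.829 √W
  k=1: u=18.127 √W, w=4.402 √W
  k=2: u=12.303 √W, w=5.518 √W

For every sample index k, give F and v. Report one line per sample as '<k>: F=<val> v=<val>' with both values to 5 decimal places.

0: F=54.38156 v=-4.08586
1: F=14.65429 v=10.55017
2: F=7.24440 v=8.34545

k=0: u−w=50.93300, u+w=-8.72500; √(b/2)=1.06771, √(2b)=2.13542; F=1.06771×50.933=54.38156, v=-8.72500/2.13542=-4.08586
k=1: u−w=13.72500, u+w=22.52900; √(b/2)=1.06771, √(2b)=2.13542; F=1.06771×13.725=14.65429, v=22.52900/2.13542=10.55017
k=2: u−w=6.78500, u+w=17.82100; √(b/2)=1.06771, √(2b)=2.13542; F=1.06771×6.785=7.24440, v=17.82100/2.13542=8.34545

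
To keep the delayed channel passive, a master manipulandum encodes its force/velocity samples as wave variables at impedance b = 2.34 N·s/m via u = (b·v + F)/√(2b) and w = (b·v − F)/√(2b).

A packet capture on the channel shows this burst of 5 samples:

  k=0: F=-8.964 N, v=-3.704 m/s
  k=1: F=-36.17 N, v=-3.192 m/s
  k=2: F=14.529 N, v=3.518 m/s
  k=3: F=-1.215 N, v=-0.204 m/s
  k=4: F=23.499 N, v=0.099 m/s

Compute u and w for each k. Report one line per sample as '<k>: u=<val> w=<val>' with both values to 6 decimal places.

k=0: b·v=2.34×(-3.704)=-8.667360; √(2b)=2.163331; u=(-8.667360+(-8.964))/2.163331=-8.150099, w=(-8.667360−(-8.964))/2.163331=0.137122
k=1: b·v=2.34×(-3.192)=-7.469280; √(2b)=2.163331; u=(-7.469280+(-36.17))/2.163331=-20.172264, w=(-7.469280−(-36.17))/2.163331=13.266913
k=2: b·v=2.34×3.518=8.232120; √(2b)=2.163331; u=(8.232120+14.529)/2.163331=10.521331, w=(8.232120−14.529)/2.163331=-2.910734
k=3: b·v=2.34×(-0.204)=-0.477360; √(2b)=2.163331; u=(-0.477360+(-1.215))/2.163331=-0.782294, w=(-0.477360−(-1.215))/2.163331=0.340974
k=4: b·v=2.34×0.099=0.231660; √(2b)=2.163331; u=(0.231660+23.499)/2.163331=10.969501, w=(0.231660−23.499)/2.163331=-10.755332

0: u=-8.150099 w=0.137122
1: u=-20.172264 w=13.266913
2: u=10.521331 w=-2.910734
3: u=-0.782294 w=0.340974
4: u=10.969501 w=-10.755332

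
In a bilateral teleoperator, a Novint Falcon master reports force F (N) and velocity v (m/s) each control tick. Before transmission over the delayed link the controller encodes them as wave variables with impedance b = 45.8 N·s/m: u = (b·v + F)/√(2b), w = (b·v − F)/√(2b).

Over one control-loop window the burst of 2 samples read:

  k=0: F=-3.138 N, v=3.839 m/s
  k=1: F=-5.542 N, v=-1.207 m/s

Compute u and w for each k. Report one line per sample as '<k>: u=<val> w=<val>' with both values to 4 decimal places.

k=0: b·v=45.8×3.839=175.8262; √(2b)=9.5708; u=(175.8262+(-3.138))/9.5708=18.0433, w=(175.8262−(-3.138))/9.5708=18.6990
k=1: b·v=45.8×(-1.207)=-55.2806; √(2b)=9.5708; u=(-55.2806+(-5.542))/9.5708=-6.3550, w=(-55.2806−(-5.542))/9.5708=-5.1969

0: u=18.0433 w=18.6990
1: u=-6.3550 w=-5.1969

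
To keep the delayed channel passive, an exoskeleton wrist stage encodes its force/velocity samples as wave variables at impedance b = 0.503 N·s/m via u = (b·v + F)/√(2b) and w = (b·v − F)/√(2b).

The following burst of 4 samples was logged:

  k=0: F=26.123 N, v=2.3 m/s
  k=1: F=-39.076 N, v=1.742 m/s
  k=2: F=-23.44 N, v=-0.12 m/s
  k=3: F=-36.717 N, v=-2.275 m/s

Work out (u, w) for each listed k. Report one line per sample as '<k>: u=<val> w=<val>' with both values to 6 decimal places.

k=0: b·v=0.503×2.3=1.156900; √(2b)=1.002996; u=(1.156900+26.123)/1.002996=27.198427, w=(1.156900−26.123)/1.002996=-24.891537
k=1: b·v=0.503×1.742=0.876226; √(2b)=1.002996; u=(0.876226+(-39.076))/1.002996=-38.085688, w=(0.876226−(-39.076))/1.002996=39.832906
k=2: b·v=0.503×(-0.12)=-0.060360; √(2b)=1.002996; u=(-0.060360+(-23.44))/1.002996=-23.430175, w=(-0.060360−(-23.44))/1.002996=23.309815
k=3: b·v=0.503×(-2.275)=-1.144325; √(2b)=1.002996; u=(-1.144325+(-36.717))/1.002996=-37.748250, w=(-1.144325−(-36.717))/1.002996=35.466435

0: u=27.198427 w=-24.891537
1: u=-38.085688 w=39.832906
2: u=-23.430175 w=23.309815
3: u=-37.748250 w=35.466435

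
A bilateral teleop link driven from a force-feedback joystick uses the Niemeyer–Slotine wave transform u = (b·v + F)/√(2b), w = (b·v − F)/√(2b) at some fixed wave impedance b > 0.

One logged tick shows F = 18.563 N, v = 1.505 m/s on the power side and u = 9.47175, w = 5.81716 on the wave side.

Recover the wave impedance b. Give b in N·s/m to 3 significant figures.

u + w = 15.2889;  u + w = √(2b)·v, so √(2b) = 15.2889/1.505 = 10.1587.
b = (√(2b))²/2 = 103.2001/2 = 51.6000.
(Check via u − w = 2F/√(2b): u − w = 3.6546, 2F/√(2b) = 3.6546.)

b = 51.6 N·s/m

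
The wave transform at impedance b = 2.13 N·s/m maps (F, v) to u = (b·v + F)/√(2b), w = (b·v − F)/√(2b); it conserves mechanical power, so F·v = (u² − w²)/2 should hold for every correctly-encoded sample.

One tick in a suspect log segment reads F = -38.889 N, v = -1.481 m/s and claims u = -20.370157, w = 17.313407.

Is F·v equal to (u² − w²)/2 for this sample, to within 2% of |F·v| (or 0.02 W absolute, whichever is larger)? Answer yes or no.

F·v = (-38.889)×(-1.481) = 57.594609 W.
(u² − w²)/2 = (414.943296 − 299.754062)/2 = 57.594617 W.
|Δ| = 0.000008;  2% of max(1, |F·v|) = 1.151892.

yes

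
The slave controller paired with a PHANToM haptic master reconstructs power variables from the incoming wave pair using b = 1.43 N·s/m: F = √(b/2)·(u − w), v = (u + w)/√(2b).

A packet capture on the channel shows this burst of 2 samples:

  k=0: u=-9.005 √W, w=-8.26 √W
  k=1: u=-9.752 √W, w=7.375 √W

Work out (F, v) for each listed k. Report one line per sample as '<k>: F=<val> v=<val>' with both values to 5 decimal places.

k=0: u−w=-0.74500, u+w=-17.26500; √(b/2)=0.84558, √(2b)=1.69115; F=0.84558×(-0.745)=-0.62995, v=-17.26500/1.69115=-10.20901
k=1: u−w=-17.12700, u+w=-2.37700; √(b/2)=0.84558, √(2b)=1.69115; F=0.84558×(-17.127)=-14.48219, v=-2.37700/1.69115=-1.40555

0: F=-0.62995 v=-10.20901
1: F=-14.48219 v=-1.40555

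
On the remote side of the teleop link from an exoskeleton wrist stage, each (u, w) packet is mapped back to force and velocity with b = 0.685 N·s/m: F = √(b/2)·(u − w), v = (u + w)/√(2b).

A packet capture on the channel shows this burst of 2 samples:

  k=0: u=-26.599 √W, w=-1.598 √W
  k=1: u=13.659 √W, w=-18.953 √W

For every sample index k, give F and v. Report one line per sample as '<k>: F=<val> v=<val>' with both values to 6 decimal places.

k=0: u−w=-25.001000, u+w=-28.197000; √(b/2)=0.585235, √(2b)=1.170470; F=0.585235×(-25.001)=-14.631460, v=-28.197000/1.170470=-24.090323
k=1: u−w=32.612000, u+w=-5.294000; √(b/2)=0.585235, √(2b)=1.170470; F=0.585235×32.612=19.085684, v=-5.294000/1.170470=-4.522969

0: F=-14.631460 v=-24.090323
1: F=19.085684 v=-4.522969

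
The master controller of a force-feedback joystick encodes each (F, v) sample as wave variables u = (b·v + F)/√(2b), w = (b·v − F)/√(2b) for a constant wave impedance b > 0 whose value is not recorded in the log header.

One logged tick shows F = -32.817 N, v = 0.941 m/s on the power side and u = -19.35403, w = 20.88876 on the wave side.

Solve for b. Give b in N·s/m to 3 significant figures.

b = 1.33 N·s/m

u + w = 1.5347;  u + w = √(2b)·v, so √(2b) = 1.5347/0.941 = 1.6310.
b = (√(2b))²/2 = 2.6600/2 = 1.3300.
(Check via u − w = 2F/√(2b): u − w = -40.2428, 2F/√(2b) = -40.2426.)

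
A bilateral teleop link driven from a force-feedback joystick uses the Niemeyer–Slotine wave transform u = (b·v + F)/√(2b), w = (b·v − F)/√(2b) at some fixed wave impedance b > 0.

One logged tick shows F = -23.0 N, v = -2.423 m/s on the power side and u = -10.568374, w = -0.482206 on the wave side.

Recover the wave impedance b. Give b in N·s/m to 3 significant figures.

b = 10.4 N·s/m

u + w = -11.050580;  u + w = √(2b)·v, so √(2b) = -11.050580/(-2.423) = 4.560702.
b = (√(2b))²/2 = 20.799999/2 = 10.400000.
(Check via u − w = 2F/√(2b): u − w = -10.086168, 2F/√(2b) = -10.086167.)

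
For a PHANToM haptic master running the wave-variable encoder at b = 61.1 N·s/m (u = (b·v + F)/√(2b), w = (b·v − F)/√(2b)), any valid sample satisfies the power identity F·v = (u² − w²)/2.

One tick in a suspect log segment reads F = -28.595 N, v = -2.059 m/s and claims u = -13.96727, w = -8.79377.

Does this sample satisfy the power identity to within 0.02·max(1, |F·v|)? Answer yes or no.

F·v = (-28.595)×(-2.059) = 58.8771 W.
(u² − w²)/2 = (195.0846 − 77.3304)/2 = 58.8771 W.
|Δ| = 0.0000;  2% of max(1, |F·v|) = 1.1775.

yes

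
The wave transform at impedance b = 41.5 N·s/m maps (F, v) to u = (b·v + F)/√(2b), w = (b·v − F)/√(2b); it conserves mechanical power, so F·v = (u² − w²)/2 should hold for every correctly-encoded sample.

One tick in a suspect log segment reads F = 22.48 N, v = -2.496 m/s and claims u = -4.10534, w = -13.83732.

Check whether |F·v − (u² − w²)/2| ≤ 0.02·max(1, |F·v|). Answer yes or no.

F·v = 22.48×(-2.496) = -56.11008 W.
(u² − w²)/2 = (16.85382 − 191.47142)/2 = -87.30880 W.
|Δ| = 31.19872;  2% of max(1, |F·v|) = 1.12220.

no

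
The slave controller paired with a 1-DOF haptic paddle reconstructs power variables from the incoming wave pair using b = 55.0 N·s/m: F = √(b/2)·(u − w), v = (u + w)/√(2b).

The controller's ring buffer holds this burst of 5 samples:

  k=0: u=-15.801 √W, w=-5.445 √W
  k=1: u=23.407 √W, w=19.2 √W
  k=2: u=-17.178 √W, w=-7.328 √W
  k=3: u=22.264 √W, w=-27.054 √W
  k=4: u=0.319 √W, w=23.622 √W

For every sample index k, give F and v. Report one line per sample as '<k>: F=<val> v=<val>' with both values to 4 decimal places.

0: F=-54.3073 v=-2.0257
1: F=22.0617 v=4.0624
2: F=-51.6538 v=-2.3366
3: F=258.6258 v=-0.4567
4: F=-122.2020 v=2.2827

k=0: u−w=-10.3560, u+w=-21.2460; √(b/2)=5.2440, √(2b)=10.4881; F=5.2440×(-10.356)=-54.3073, v=-21.2460/10.4881=-2.0257
k=1: u−w=4.2070, u+w=42.6070; √(b/2)=5.2440, √(2b)=10.4881; F=5.2440×4.207=22.0617, v=42.6070/10.4881=4.0624
k=2: u−w=-9.8500, u+w=-24.5060; √(b/2)=5.2440, √(2b)=10.4881; F=5.2440×(-9.85)=-51.6538, v=-24.5060/10.4881=-2.3366
k=3: u−w=49.3180, u+w=-4.7900; √(b/2)=5.2440, √(2b)=10.4881; F=5.2440×49.318=258.6258, v=-4.7900/10.4881=-0.4567
k=4: u−w=-23.3030, u+w=23.9410; √(b/2)=5.2440, √(2b)=10.4881; F=5.2440×(-23.303)=-122.2020, v=23.9410/10.4881=2.2827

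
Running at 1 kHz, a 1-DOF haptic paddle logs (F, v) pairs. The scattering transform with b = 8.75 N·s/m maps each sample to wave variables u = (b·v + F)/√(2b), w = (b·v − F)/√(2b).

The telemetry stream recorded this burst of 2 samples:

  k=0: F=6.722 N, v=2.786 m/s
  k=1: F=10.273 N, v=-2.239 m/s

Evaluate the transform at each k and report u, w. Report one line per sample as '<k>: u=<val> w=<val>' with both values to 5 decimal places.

k=0: b·v=8.75×2.786=24.37750; √(2b)=4.18330; u=(24.37750+6.722)/4.18330=7.43420, w=(24.37750−6.722)/4.18330=4.22047
k=1: b·v=8.75×(-2.239)=-19.59125; √(2b)=4.18330; u=(-19.59125+10.273)/4.18330=-2.22749, w=(-19.59125−10.273)/4.18330=-7.13892

0: u=7.43420 w=4.22047
1: u=-2.22749 w=-7.13892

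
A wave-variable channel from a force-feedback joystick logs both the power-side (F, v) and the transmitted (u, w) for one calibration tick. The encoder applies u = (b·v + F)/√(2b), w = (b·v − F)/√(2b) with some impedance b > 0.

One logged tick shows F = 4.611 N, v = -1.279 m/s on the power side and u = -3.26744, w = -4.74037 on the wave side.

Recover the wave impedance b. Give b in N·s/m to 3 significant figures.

b = 19.6 N·s/m

u + w = -8.00781;  u + w = √(2b)·v, so √(2b) = -8.00781/(-1.279) = 6.26099.
b = (√(2b))²/2 = 39.20003/2 = 19.60002.
(Check via u − w = 2F/√(2b): u − w = 1.47293, 2F/√(2b) = 1.47293.)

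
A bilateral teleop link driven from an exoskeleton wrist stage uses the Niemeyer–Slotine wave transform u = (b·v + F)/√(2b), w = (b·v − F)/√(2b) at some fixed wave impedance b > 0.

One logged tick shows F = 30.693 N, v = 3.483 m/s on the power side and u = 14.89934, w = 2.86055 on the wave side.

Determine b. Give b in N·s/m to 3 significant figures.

b = 13 N·s/m

u + w = 17.7599;  u + w = √(2b)·v, so √(2b) = 17.7599/3.483 = 5.0990.
b = (√(2b))²/2 = 26.0000/2 = 13.0000.
(Check via u − w = 2F/√(2b): u − w = 12.0388, 2F/√(2b) = 12.0388.)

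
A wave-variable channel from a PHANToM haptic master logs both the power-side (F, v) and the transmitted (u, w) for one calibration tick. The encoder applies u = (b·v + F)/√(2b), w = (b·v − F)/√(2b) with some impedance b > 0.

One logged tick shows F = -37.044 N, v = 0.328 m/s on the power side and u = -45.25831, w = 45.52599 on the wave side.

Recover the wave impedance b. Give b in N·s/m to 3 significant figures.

u + w = 0.2677;  u + w = √(2b)·v, so √(2b) = 0.2677/0.328 = 0.8161.
b = (√(2b))²/2 = 0.6660/2 = 0.3330.
(Check via u − w = 2F/√(2b): u − w = -90.7843, 2F/√(2b) = -90.7833.)

b = 0.333 N·s/m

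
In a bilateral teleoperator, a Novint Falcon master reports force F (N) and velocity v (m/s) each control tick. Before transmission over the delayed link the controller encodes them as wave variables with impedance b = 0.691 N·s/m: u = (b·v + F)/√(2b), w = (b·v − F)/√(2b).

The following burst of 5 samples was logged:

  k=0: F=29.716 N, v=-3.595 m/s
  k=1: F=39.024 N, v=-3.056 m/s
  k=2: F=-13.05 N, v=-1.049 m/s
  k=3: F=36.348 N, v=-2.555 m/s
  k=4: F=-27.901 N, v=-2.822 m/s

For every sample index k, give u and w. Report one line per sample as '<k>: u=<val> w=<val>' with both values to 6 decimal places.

k=0: b·v=0.691×(-3.595)=-2.484145; √(2b)=1.175585; u=(-2.484145+29.716)/1.175585=23.164515, w=(-2.484145−29.716)/1.175585=-27.390743
k=1: b·v=0.691×(-3.056)=-2.111696; √(2b)=1.175585; u=(-2.111696+39.024)/1.175585=31.399095, w=(-2.111696−39.024)/1.175585=-34.991683
k=2: b·v=0.691×(-1.049)=-0.724859; √(2b)=1.175585; u=(-0.724859+(-13.05))/1.175585=-11.717451, w=(-0.724859−(-13.05))/1.175585=10.484262
k=3: b·v=0.691×(-2.555)=-1.765505; √(2b)=1.175585; u=(-1.765505+36.348)/1.175585=29.417266, w=(-1.765505−36.348)/1.175585=-32.420885
k=4: b·v=0.691×(-2.822)=-1.950002; √(2b)=1.175585; u=(-1.950002+(-27.901))/1.175585=-25.392467, w=(-1.950002−(-27.901))/1.175585=22.074966

0: u=23.164515 w=-27.390743
1: u=31.399095 w=-34.991683
2: u=-11.717451 w=10.484262
3: u=29.417266 w=-32.420885
4: u=-25.392467 w=22.074966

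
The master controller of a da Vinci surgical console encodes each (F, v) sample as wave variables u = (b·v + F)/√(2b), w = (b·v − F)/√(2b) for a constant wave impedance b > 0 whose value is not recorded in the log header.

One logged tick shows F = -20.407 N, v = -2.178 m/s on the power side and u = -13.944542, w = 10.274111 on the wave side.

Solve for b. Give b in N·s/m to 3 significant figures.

b = 1.42 N·s/m

u + w = -3.670431;  u + w = √(2b)·v, so √(2b) = -3.670431/(-2.178) = 1.685230.
b = (√(2b))²/2 = 2.840000/2 = 1.420000.
(Check via u − w = 2F/√(2b): u − w = -24.218653, 2F/√(2b) = -24.218652.)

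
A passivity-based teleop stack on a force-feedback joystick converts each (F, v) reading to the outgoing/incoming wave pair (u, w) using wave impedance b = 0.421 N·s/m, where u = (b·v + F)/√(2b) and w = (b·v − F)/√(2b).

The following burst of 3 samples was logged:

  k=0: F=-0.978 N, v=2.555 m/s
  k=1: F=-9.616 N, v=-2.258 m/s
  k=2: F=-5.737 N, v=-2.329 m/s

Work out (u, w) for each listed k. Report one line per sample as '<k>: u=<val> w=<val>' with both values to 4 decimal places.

0: u=0.1064 w=2.2381
1: u=-11.5154 w=9.4435
2: u=-7.3207 w=5.1836

k=0: b·v=0.421×2.555=1.0757; √(2b)=0.9176; u=(1.0757+(-0.978))/0.9176=0.1064, w=(1.0757−(-0.978))/0.9176=2.2381
k=1: b·v=0.421×(-2.258)=-0.9506; √(2b)=0.9176; u=(-0.9506+(-9.616))/0.9176=-11.5154, w=(-0.9506−(-9.616))/0.9176=9.4435
k=2: b·v=0.421×(-2.329)=-0.9805; √(2b)=0.9176; u=(-0.9805+(-5.737))/0.9176=-7.3207, w=(-0.9805−(-5.737))/0.9176=5.1836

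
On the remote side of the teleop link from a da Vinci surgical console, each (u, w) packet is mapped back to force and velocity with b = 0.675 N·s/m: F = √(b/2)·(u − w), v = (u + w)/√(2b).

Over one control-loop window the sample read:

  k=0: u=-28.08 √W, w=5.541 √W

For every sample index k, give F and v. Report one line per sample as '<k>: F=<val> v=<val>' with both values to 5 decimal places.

k=0: u−w=-33.62100, u+w=-22.53900; √(b/2)=0.58095, √(2b)=1.16190; F=0.58095×(-33.621)=-19.53204, v=-22.53900/1.16190=-19.39848

0: F=-19.53204 v=-19.39848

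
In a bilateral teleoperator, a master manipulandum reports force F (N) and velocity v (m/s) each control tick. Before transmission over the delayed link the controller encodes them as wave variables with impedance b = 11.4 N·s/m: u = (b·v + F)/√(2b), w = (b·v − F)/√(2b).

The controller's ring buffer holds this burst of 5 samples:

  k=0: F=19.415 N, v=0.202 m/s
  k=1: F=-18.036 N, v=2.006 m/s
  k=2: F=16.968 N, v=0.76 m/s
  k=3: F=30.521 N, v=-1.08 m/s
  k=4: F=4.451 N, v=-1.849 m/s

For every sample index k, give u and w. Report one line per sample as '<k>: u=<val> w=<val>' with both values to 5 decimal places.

k=0: b·v=11.4×0.202=2.30280; √(2b)=4.77493; u=(2.30280+19.415)/4.77493=4.54829, w=(2.30280−19.415)/4.77493=-3.58376
k=1: b·v=11.4×2.006=22.86840; √(2b)=4.77493; u=(22.86840+(-18.036))/4.77493=1.01203, w=(22.86840−(-18.036))/4.77493=8.56648
k=2: b·v=11.4×0.76=8.66400; √(2b)=4.77493; u=(8.66400+16.968)/4.77493=5.36803, w=(8.66400−16.968)/4.77493=-1.73908
k=3: b·v=11.4×(-1.08)=-12.31200; √(2b)=4.77493; u=(-12.31200+30.521)/4.77493=3.81346, w=(-12.31200−30.521)/4.77493=-8.97038
k=4: b·v=11.4×(-1.849)=-21.07860; √(2b)=4.77493; u=(-21.07860+4.451)/4.77493=-3.48227, w=(-21.07860−4.451)/4.77493=-5.34659

0: u=4.54829 w=-3.58376
1: u=1.01203 w=8.56648
2: u=5.36803 w=-1.73908
3: u=3.81346 w=-8.97038
4: u=-3.48227 w=-5.34659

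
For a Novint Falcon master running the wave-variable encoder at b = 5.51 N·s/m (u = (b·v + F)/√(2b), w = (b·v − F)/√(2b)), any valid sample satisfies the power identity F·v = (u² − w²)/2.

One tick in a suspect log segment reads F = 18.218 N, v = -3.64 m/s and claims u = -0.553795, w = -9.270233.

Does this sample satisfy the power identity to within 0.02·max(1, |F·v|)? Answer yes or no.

F·v = 18.218×(-3.64) = -66.313520 W.
(u² − w²)/2 = (0.306689 − 85.937220)/2 = -42.815265 W.
|Δ| = 23.498255;  2% of max(1, |F·v|) = 1.326270.

no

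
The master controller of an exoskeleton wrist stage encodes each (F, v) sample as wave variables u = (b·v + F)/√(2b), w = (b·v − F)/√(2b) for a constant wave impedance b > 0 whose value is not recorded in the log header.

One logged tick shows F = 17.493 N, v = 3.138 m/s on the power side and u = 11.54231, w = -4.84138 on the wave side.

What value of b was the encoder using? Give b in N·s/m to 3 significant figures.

u + w = 6.70093;  u + w = √(2b)·v, so √(2b) = 6.70093/3.138 = 2.13541.
b = (√(2b))²/2 = 4.55999/2 = 2.28000.
(Check via u − w = 2F/√(2b): u − w = 16.38369, 2F/√(2b) = 16.38371.)

b = 2.28 N·s/m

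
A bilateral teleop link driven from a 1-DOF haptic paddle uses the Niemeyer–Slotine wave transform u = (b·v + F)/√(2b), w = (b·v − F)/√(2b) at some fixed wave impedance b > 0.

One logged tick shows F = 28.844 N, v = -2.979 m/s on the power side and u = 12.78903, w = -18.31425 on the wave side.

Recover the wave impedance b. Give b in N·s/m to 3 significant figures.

b = 1.72 N·s/m

u + w = -5.52522;  u + w = √(2b)·v, so √(2b) = -5.52522/(-2.979) = 1.85472.
b = (√(2b))²/2 = 3.44000/2 = 1.72000.
(Check via u − w = 2F/√(2b): u − w = 31.10328, 2F/√(2b) = 31.10330.)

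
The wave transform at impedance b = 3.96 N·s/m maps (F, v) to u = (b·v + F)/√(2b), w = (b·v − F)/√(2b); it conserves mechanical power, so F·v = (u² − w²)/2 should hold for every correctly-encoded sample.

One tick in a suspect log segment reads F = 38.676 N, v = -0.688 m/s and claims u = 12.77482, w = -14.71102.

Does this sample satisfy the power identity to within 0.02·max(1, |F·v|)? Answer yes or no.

F·v = 38.676×(-0.688) = -26.60909 W.
(u² − w²)/2 = (163.19603 − 216.41411)/2 = -26.60904 W.
|Δ| = 0.00005;  2% of max(1, |F·v|) = 0.53218.

yes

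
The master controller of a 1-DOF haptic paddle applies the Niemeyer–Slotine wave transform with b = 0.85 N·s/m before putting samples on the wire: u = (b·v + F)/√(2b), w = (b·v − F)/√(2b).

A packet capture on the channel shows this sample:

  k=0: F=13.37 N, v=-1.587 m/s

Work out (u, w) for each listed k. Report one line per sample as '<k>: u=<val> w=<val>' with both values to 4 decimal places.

0: u=9.2197 w=-11.2889

k=0: b·v=0.85×(-1.587)=-1.3489; √(2b)=1.3038; u=(-1.3489+13.37)/1.3038=9.2197, w=(-1.3489−13.37)/1.3038=-11.2889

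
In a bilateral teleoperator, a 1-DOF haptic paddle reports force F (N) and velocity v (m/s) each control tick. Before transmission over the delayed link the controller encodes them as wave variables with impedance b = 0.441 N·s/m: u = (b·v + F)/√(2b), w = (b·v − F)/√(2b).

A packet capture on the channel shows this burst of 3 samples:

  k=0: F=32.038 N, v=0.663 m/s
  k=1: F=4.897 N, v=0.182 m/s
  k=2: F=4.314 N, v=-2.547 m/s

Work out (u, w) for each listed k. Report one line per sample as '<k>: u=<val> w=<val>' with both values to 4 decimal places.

k=0: b·v=0.441×0.663=0.2924; √(2b)=0.9391; u=(0.2924+32.038)/0.9391=34.4252, w=(0.2924−32.038)/0.9391=-33.8026
k=1: b·v=0.441×0.182=0.0803; √(2b)=0.9391; u=(0.0803+4.897)/0.9391=5.2998, w=(0.0803−4.897)/0.9391=-5.1288
k=2: b·v=0.441×(-2.547)=-1.1232; √(2b)=0.9391; u=(-1.1232+4.314)/0.9391=3.3975, w=(-1.1232−4.314)/0.9391=-5.7895

0: u=34.4252 w=-33.8026
1: u=5.2998 w=-5.1288
2: u=3.3975 w=-5.7895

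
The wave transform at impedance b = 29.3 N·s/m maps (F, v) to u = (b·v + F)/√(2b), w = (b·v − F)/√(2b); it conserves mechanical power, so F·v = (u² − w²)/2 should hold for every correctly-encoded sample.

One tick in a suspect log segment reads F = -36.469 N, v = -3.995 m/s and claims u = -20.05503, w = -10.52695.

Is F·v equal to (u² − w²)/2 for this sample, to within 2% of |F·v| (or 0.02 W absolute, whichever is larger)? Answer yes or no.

F·v = (-36.469)×(-3.995) = 145.6937 W.
(u² − w²)/2 = (402.2042 − 110.8167)/2 = 145.6938 W.
|Δ| = 0.0001;  2% of max(1, |F·v|) = 2.9139.

yes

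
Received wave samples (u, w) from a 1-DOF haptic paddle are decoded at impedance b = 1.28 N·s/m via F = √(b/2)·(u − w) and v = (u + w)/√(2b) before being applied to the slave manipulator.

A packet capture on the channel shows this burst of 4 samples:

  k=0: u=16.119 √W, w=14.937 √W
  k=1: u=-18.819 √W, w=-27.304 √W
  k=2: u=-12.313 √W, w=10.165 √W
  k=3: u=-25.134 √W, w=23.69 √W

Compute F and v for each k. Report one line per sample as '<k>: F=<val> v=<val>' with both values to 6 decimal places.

k=0: u−w=1.182000, u+w=31.056000; √(b/2)=0.800000, √(2b)=1.600000; F=0.800000×1.182=0.945600, v=31.056000/1.600000=19.410000
k=1: u−w=8.485000, u+w=-46.123000; √(b/2)=0.800000, √(2b)=1.600000; F=0.800000×8.485=6.788000, v=-46.123000/1.600000=-28.826875
k=2: u−w=-22.478000, u+w=-2.148000; √(b/2)=0.800000, √(2b)=1.600000; F=0.800000×(-22.478)=-17.982400, v=-2.148000/1.600000=-1.342500
k=3: u−w=-48.824000, u+w=-1.444000; √(b/2)=0.800000, √(2b)=1.600000; F=0.800000×(-48.824)=-39.059200, v=-1.444000/1.600000=-0.902500

0: F=0.945600 v=19.410000
1: F=6.788000 v=-28.826875
2: F=-17.982400 v=-1.342500
3: F=-39.059200 v=-0.902500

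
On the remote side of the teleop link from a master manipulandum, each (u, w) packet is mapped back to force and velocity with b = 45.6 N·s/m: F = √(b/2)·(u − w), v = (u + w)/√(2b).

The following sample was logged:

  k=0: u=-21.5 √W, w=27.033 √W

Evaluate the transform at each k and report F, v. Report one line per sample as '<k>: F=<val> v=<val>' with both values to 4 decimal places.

0: F=-231.7419 v=0.5794

k=0: u−w=-48.5330, u+w=5.5330; √(b/2)=4.7749, √(2b)=9.5499; F=4.7749×(-48.533)=-231.7419, v=5.5330/9.5499=0.5794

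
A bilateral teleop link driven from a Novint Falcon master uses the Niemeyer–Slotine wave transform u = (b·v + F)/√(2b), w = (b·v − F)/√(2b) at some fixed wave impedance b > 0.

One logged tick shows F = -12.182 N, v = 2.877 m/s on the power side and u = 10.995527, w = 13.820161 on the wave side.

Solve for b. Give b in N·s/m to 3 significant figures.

u + w = 24.815688;  u + w = √(2b)·v, so √(2b) = 24.815688/2.877 = 8.625543.
b = (√(2b))²/2 = 74.399997/2 = 37.199998.
(Check via u − w = 2F/√(2b): u − w = -2.824634, 2F/√(2b) = -2.824634.)

b = 37.2 N·s/m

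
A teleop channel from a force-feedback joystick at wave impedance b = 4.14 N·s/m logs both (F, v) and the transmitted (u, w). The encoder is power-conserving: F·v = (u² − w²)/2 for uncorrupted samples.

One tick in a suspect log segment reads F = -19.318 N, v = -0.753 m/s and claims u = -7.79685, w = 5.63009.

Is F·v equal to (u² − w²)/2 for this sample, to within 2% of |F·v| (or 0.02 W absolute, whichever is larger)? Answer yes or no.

F·v = (-19.318)×(-0.753) = 14.5465 W.
(u² − w²)/2 = (60.7909 − 31.6979)/2 = 14.5465 W.
|Δ| = 0.0000;  2% of max(1, |F·v|) = 0.2909.

yes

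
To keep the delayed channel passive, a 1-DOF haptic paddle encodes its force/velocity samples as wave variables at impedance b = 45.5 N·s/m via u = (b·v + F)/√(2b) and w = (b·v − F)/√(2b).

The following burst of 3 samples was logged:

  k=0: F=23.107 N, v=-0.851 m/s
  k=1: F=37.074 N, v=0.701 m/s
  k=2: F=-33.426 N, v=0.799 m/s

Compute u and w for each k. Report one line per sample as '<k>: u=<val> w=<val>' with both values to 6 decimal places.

0: u=-1.636740 w=-6.481283
1: u=7.229968 w=-0.542854
2: u=0.306990 w=7.314984

k=0: b·v=45.5×(-0.851)=-38.720500; √(2b)=9.539392; u=(-38.720500+23.107)/9.539392=-1.636740, w=(-38.720500−23.107)/9.539392=-6.481283
k=1: b·v=45.5×0.701=31.895500; √(2b)=9.539392; u=(31.895500+37.074)/9.539392=7.229968, w=(31.895500−37.074)/9.539392=-0.542854
k=2: b·v=45.5×0.799=36.354500; √(2b)=9.539392; u=(36.354500+(-33.426))/9.539392=0.306990, w=(36.354500−(-33.426))/9.539392=7.314984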